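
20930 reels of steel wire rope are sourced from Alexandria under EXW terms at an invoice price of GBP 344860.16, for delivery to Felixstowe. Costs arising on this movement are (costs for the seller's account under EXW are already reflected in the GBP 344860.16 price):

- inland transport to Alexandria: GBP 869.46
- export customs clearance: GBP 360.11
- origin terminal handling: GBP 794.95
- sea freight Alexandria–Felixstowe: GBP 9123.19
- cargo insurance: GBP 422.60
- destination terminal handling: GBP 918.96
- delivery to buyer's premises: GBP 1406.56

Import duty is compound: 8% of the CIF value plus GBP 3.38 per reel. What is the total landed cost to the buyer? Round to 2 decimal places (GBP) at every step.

Total landed cost: GBP 458013.83

EXW: the seller makes goods available at their premises; the buyer bears all onward costs.
CIF value = EXW price + inland to port + export clearance + origin terminal + freight + insurance = 344860.16 + 869.46 + 360.11 + 794.95 + 9123.19 + 422.60 = 356430.47
Ad valorem component: 356430.47 × 8% = 28514.44
Specific component: 20930 × 3.38 = 70743.40
Import duty = 28514.44 + 70743.40 = 99257.84
Buyer bears: inland to port 869.46 + export clearance 360.11 + origin terminal 794.95 + freight 9123.19 + insurance 422.60 + destination terminal 918.96 + delivery 1406.56 + duty 99257.84 = 113153.67
Landed cost = invoice 344860.16 + 113153.67 = 458013.83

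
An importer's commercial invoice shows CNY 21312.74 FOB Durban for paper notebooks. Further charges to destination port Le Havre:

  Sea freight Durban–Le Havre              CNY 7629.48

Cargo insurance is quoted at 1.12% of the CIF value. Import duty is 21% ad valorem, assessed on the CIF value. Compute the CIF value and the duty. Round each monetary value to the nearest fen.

CIF value: CNY 29270.04; import duty: CNY 6146.71

Let C be the CIF value. C = FOB price + freight + 1.12% × C
C − 1.12% × C = 21312.74 + 7629.48
0.9888 × C = 28942.22
C = 28942.22 / 0.9888 = 29270.04
Insurance premium = 1.12% × 29270.04 = 327.82
Import duty = 29270.04 × 21% = 6146.71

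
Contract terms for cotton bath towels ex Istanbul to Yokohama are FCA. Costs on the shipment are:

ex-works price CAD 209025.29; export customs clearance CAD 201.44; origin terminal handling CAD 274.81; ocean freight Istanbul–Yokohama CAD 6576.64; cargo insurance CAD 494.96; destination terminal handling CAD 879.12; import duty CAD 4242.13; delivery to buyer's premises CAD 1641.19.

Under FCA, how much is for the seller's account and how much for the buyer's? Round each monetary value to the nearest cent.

FCA: the seller delivers export-cleared goods to the carrier; the buyer bears costs from that point.
Seller's account: goods 209025.29 + export clearance 201.44 = 209226.73
Buyer's account: origin terminal 274.81 + freight 6576.64 + insurance 494.96 + destination terminal 879.12 + duty 4242.13 + delivery 1641.19 = 14108.85

Seller: CAD 209226.73; buyer: CAD 14108.85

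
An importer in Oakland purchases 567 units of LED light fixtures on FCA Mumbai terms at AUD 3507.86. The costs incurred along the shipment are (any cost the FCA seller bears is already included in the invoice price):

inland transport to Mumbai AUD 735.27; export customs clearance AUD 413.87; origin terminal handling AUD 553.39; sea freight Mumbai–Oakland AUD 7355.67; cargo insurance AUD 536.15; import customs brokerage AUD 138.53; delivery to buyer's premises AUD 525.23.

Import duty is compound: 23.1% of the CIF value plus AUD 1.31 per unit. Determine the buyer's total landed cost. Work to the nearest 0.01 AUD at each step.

FCA: the seller delivers export-cleared goods to the carrier; the buyer bears costs from that point.
Already in the invoice (seller's account under FCA): inland to port, export clearance — exclude.
CIF value = FCA price + origin terminal + freight + insurance = 3507.86 + 553.39 + 7355.67 + 536.15 = 11953.07
Ad valorem component: 11953.07 × 23.1% = 2761.16
Specific component: 567 × 1.31 = 742.77
Import duty = 2761.16 + 742.77 = 3503.93
Buyer bears: origin terminal 553.39 + freight 7355.67 + insurance 536.15 + brokerage 138.53 + delivery 525.23 + duty 3503.93 = 12612.90
Landed cost = invoice 3507.86 + 12612.90 = 16120.76

Total landed cost: AUD 16120.76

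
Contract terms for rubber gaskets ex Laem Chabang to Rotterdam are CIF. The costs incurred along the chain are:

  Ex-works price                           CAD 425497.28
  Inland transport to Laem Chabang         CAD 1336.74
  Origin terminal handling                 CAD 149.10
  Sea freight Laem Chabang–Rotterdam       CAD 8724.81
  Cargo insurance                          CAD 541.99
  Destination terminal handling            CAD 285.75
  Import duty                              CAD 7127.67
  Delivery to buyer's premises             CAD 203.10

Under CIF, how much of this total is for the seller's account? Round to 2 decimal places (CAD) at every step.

Seller's account: CAD 436249.92

CIF: the seller pays costs through ocean freight and marine insurance to the destination port.
Seller's account: goods 425497.28 + inland to port 1336.74 + origin terminal 149.10 + freight 8724.81 + insurance 541.99 = 436249.92
Buyer's account: destination terminal 285.75 + duty 7127.67 + delivery 203.10 = 7616.52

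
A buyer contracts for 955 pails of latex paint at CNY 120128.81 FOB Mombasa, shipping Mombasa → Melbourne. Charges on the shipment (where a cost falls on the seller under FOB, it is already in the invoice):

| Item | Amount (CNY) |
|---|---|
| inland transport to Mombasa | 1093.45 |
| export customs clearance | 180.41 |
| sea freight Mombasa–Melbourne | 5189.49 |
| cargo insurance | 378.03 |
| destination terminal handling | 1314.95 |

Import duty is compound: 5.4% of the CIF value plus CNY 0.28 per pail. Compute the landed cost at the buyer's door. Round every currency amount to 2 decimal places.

Total landed cost: CNY 134066.28

FOB: the seller bears costs until goods are on board at the origin port; the buyer bears freight, insurance and all costs thereafter.
Already in the invoice (seller's account under FOB): inland to port, export clearance — exclude.
CIF value = FOB price + freight + insurance = 120128.81 + 5189.49 + 378.03 = 125696.33
Ad valorem component: 125696.33 × 5.4% = 6787.60
Specific component: 955 × 0.28 = 267.40
Import duty = 6787.60 + 267.40 = 7055.00
Buyer bears: freight 5189.49 + insurance 378.03 + destination terminal 1314.95 + duty 7055.00 = 13937.47
Landed cost = invoice 120128.81 + 13937.47 = 134066.28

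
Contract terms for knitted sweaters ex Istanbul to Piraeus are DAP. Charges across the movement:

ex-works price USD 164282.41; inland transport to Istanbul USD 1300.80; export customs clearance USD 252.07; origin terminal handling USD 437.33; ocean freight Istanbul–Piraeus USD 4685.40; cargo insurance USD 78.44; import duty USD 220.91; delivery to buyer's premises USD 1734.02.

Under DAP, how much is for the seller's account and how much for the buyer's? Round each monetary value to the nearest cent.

Seller: USD 172770.47; buyer: USD 220.91

DAP: the seller bears all costs to the named destination except import duty and clearance.
Seller's account: goods 164282.41 + inland to port 1300.80 + export clearance 252.07 + origin terminal 437.33 + freight 4685.40 + insurance 78.44 + delivery 1734.02 = 172770.47
Buyer's account: duty 220.91 = 220.91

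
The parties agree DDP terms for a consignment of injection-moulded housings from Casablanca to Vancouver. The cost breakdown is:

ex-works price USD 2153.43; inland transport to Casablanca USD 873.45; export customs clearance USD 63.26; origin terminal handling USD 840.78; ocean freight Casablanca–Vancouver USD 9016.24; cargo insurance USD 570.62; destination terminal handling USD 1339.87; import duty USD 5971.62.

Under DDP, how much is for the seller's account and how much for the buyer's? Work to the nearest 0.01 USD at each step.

DDP: the seller bears all costs including import duty.
Seller's account: goods 2153.43 + inland to port 873.45 + export clearance 63.26 + origin terminal 840.78 + freight 9016.24 + insurance 570.62 + destination terminal 1339.87 + duty 5971.62 = 20829.27
Buyer's account: 0.00

Seller: USD 20829.27; buyer: USD 0.00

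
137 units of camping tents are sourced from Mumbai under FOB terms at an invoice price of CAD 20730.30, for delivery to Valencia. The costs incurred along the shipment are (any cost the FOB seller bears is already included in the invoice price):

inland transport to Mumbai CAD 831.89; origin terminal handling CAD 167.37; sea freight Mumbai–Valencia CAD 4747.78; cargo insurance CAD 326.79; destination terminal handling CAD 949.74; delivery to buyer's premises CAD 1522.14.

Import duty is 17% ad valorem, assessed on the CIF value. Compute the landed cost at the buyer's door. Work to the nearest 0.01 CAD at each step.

FOB: the seller bears costs until goods are on board at the origin port; the buyer bears freight, insurance and all costs thereafter.
Already in the invoice (seller's account under FOB): inland to port, origin terminal — exclude.
CIF value = FOB price + freight + insurance = 20730.30 + 4747.78 + 326.79 = 25804.87
Import duty = 25804.87 × 17% = 4386.83
Buyer bears: freight 4747.78 + insurance 326.79 + destination terminal 949.74 + delivery 1522.14 + duty 4386.83 = 11933.28
Landed cost = invoice 20730.30 + 11933.28 = 32663.58

Total landed cost: CAD 32663.58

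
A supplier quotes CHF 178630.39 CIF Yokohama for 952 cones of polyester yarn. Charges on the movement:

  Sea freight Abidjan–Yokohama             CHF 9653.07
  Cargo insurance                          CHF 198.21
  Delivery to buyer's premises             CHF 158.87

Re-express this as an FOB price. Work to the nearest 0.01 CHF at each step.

FOB price: CHF 168779.11

Not relevant to the conversion: delivery — on the buyer under both terms; not part of either seller's price.
From CIF to FOB, the seller no longer bears: freight, insurance.
FOB price = 178630.39 − 9653.07 − 198.21 = 168779.11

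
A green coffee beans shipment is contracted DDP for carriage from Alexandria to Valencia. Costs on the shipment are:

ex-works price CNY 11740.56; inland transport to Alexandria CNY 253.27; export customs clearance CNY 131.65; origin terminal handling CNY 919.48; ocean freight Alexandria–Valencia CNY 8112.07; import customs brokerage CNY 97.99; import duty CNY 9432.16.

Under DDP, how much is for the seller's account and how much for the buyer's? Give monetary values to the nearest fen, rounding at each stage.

DDP: the seller bears all costs including import duty.
Seller's account: goods 11740.56 + inland to port 253.27 + export clearance 131.65 + origin terminal 919.48 + freight 8112.07 + brokerage 97.99 + duty 9432.16 = 30687.18
Buyer's account: 0.00

Seller: CNY 30687.18; buyer: CNY 0.00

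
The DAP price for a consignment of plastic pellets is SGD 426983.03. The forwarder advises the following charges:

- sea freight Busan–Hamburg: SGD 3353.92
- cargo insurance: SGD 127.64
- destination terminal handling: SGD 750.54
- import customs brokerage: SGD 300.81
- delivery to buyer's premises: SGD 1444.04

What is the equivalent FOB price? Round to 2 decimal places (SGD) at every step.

FOB price: SGD 421306.89

Not relevant to the conversion: brokerage — on the buyer under both terms; not part of either seller's price.
From DAP to FOB, the seller no longer bears: freight, insurance, destination terminal, delivery.
FOB price = 426983.03 − 3353.92 − 127.64 − 750.54 − 1444.04 = 421306.89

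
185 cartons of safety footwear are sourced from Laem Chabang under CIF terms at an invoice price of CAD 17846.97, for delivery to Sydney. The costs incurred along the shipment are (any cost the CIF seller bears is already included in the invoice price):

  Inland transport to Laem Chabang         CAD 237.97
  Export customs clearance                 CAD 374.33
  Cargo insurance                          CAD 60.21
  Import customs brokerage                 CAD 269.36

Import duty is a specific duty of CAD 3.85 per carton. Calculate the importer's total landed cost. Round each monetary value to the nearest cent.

CIF: the seller pays costs through ocean freight and marine insurance to the destination port.
Already in the invoice (seller's account under CIF): inland to port, export clearance, insurance — exclude.
The CIF price already equals the CIF value: 17846.97
Import duty = 185 × 3.85 = 712.25
Buyer bears: brokerage 269.36 + duty 712.25 = 981.61
Landed cost = invoice 17846.97 + 981.61 = 18828.58

Total landed cost: CAD 18828.58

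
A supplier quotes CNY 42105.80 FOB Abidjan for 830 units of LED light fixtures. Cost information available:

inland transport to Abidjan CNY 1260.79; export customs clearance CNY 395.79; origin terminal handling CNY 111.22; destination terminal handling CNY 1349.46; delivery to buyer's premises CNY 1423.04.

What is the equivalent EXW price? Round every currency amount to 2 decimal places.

Not relevant to the conversion: delivery, destination terminal — on the buyer under both terms; not part of either seller's price.
From FOB to EXW, the seller no longer bears: inland to port, export clearance, origin terminal.
EXW price = 42105.80 − 1260.79 − 395.79 − 111.22 = 40338.00

EXW price: CNY 40338.00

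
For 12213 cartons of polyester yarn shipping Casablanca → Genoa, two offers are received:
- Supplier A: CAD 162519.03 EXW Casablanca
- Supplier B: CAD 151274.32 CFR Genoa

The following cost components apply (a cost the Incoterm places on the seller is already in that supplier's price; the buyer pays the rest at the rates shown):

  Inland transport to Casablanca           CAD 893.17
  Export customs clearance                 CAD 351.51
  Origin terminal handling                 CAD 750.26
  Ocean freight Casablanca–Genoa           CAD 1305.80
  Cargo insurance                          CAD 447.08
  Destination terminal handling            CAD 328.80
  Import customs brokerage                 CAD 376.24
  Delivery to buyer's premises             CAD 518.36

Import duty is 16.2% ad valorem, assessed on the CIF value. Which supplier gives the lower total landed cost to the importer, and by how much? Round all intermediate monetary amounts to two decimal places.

Supplier B is cheaper by CAD 16901.81

Supplier A (EXW):
CIF value = EXW price + inland to port + export clearance + origin terminal + freight + insurance = 162519.03 + 893.17 + 351.51 + 750.26 + 1305.80 + 447.08 = 166266.85
Import duty = 166266.85 × 16.2% = 26935.23
Buyer bears (A): 893.17 + 351.51 + 750.26 + 1305.80 + 447.08 + 328.80 + 376.24 + 518.36 = 4971.22
Landed cost (A) = invoice 162519.03 + 4971.22 + duty 26935.23 = 194425.48
Supplier B (CFR):
CIF value = CFR price + insurance = 151274.32 + 447.08 = 151721.40
Import duty = 151721.40 × 16.2% = 24578.87
Buyer bears (B): 447.08 + 328.80 + 376.24 + 518.36 = 1670.48
Landed cost (B) = invoice 151274.32 + 1670.48 + duty 24578.87 = 177523.67
Difference = |194425.48 − 177523.67| = 16901.81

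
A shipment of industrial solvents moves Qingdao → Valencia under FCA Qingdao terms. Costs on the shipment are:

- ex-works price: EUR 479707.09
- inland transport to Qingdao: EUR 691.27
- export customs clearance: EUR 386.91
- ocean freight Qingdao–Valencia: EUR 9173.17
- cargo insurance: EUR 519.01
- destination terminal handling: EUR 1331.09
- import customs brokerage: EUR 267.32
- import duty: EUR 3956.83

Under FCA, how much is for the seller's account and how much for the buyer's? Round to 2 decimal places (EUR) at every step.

Seller: EUR 480785.27; buyer: EUR 15247.42

FCA: the seller delivers export-cleared goods to the carrier; the buyer bears costs from that point.
Seller's account: goods 479707.09 + inland to port 691.27 + export clearance 386.91 = 480785.27
Buyer's account: freight 9173.17 + insurance 519.01 + destination terminal 1331.09 + brokerage 267.32 + duty 3956.83 = 15247.42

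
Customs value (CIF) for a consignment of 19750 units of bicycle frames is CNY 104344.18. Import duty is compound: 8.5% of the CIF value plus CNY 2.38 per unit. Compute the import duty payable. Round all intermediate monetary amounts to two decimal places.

Ad valorem component: 104344.18 × 8.5% = 8869.26
Specific component: 19750 × 2.38 = 47005.00
Import duty = 8869.26 + 47005.00 = 55874.26

Import duty: CNY 55874.26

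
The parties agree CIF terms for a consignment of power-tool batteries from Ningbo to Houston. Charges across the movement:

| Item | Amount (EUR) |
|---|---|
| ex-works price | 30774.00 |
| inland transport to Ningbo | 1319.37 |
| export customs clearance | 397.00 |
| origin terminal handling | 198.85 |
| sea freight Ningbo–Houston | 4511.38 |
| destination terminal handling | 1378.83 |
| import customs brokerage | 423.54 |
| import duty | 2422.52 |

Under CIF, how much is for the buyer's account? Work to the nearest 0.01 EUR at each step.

Buyer's account: EUR 4224.89

CIF: the seller pays costs through ocean freight and marine insurance to the destination port.
Seller's account: goods 30774.00 + inland to port 1319.37 + export clearance 397.00 + origin terminal 198.85 + freight 4511.38 = 37200.60
Buyer's account: destination terminal 1378.83 + brokerage 423.54 + duty 2422.52 = 4224.89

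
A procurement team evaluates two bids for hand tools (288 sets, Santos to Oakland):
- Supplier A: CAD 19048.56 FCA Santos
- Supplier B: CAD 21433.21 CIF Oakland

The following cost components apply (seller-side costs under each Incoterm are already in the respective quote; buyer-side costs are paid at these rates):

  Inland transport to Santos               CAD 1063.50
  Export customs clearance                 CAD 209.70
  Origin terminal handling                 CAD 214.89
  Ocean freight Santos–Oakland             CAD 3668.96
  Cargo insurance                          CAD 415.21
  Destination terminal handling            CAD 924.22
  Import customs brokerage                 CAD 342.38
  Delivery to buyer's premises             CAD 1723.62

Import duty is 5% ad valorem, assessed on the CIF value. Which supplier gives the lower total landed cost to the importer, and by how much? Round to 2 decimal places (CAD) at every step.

Supplier B is cheaper by CAD 2010.13

Supplier A (FCA):
CIF value = FCA price + origin terminal + freight + insurance = 19048.56 + 214.89 + 3668.96 + 415.21 = 23347.62
Import duty = 23347.62 × 5% = 1167.38
Buyer bears (A): 214.89 + 3668.96 + 415.21 + 924.22 + 342.38 + 1723.62 = 7289.28
Landed cost (A) = invoice 19048.56 + 7289.28 + duty 1167.38 = 27505.22
Supplier B (CIF):
The CIF price already equals the CIF value: 21433.21
Import duty = 21433.21 × 5% = 1071.66
Buyer bears (B): 924.22 + 342.38 + 1723.62 = 2990.22
Landed cost (B) = invoice 21433.21 + 2990.22 + duty 1071.66 = 25495.09
Difference = |27505.22 − 25495.09| = 2010.13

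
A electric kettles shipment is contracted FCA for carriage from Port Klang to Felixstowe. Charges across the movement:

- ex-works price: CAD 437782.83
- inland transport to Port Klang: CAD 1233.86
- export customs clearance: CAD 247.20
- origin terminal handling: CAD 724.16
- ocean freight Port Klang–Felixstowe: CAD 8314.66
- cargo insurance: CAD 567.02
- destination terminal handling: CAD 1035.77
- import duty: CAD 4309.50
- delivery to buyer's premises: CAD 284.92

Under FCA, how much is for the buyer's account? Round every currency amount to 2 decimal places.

Buyer's account: CAD 15236.03

FCA: the seller delivers export-cleared goods to the carrier; the buyer bears costs from that point.
Seller's account: goods 437782.83 + inland to port 1233.86 + export clearance 247.20 = 439263.89
Buyer's account: origin terminal 724.16 + freight 8314.66 + insurance 567.02 + destination terminal 1035.77 + duty 4309.50 + delivery 284.92 = 15236.03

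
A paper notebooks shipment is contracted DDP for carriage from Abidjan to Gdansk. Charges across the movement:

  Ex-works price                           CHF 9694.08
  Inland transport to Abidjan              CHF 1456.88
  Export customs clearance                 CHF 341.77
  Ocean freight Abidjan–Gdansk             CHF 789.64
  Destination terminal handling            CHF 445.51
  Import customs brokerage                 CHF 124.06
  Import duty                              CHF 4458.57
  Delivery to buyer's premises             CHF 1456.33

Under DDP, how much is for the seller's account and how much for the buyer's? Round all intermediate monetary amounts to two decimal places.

DDP: the seller bears all costs including import duty.
Seller's account: goods 9694.08 + inland to port 1456.88 + export clearance 341.77 + freight 789.64 + destination terminal 445.51 + brokerage 124.06 + duty 4458.57 + delivery 1456.33 = 18766.84
Buyer's account: 0.00

Seller: CHF 18766.84; buyer: CHF 0.00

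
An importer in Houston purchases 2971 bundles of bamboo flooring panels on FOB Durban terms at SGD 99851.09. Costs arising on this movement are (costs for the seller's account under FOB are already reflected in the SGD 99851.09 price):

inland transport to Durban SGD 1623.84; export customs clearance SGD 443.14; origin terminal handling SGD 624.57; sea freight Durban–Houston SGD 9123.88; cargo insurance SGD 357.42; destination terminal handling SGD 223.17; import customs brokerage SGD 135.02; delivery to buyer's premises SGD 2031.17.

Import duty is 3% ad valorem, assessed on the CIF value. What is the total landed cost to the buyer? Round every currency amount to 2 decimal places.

FOB: the seller bears costs until goods are on board at the origin port; the buyer bears freight, insurance and all costs thereafter.
Already in the invoice (seller's account under FOB): inland to port, export clearance, origin terminal — exclude.
CIF value = FOB price + freight + insurance = 99851.09 + 9123.88 + 357.42 = 109332.39
Import duty = 109332.39 × 3% = 3279.97
Buyer bears: freight 9123.88 + insurance 357.42 + destination terminal 223.17 + brokerage 135.02 + delivery 2031.17 + duty 3279.97 = 15150.63
Landed cost = invoice 99851.09 + 15150.63 = 115001.72

Total landed cost: SGD 115001.72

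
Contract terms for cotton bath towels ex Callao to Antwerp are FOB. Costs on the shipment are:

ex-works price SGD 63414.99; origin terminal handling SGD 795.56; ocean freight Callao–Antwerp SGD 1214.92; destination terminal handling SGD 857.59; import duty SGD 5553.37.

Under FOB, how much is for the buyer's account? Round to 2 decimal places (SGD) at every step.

Buyer's account: SGD 7625.88

FOB: the seller bears costs until goods are on board at the origin port; the buyer bears freight, insurance and all costs thereafter.
Seller's account: goods 63414.99 + origin terminal 795.56 = 64210.55
Buyer's account: freight 1214.92 + destination terminal 857.59 + duty 5553.37 = 7625.88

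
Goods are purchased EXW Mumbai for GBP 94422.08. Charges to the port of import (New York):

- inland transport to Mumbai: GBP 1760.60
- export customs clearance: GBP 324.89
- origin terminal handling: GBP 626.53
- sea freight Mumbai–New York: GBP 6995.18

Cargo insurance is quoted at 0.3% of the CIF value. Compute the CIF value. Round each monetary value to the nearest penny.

Let C be the CIF value. C = EXW price + pre-shipment costs + freight + 0.3% × C
C − 0.3% × C = 94422.08 + 1760.60 + 324.89 + 626.53 + 6995.18
0.997 × C = 104129.28
C = 104129.28 / 0.997 = 104442.61
Insurance premium = 0.3% × 104442.61 = 313.33

CIF value: GBP 104442.61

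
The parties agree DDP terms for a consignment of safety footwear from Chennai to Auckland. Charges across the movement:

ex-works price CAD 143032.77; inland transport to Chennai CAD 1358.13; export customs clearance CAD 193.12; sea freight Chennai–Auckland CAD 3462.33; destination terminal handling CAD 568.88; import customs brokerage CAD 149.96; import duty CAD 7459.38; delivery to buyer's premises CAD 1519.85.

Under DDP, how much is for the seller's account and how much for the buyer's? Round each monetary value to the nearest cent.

Seller: CAD 157744.42; buyer: CAD 0.00

DDP: the seller bears all costs including import duty.
Seller's account: goods 143032.77 + inland to port 1358.13 + export clearance 193.12 + freight 3462.33 + destination terminal 568.88 + brokerage 149.96 + duty 7459.38 + delivery 1519.85 = 157744.42
Buyer's account: 0.00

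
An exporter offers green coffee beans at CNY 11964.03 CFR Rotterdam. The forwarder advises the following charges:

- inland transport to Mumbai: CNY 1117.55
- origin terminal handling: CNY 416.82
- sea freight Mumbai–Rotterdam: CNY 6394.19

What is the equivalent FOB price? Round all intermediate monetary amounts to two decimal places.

FOB price: CNY 5569.84

Not relevant to the conversion: origin terminal, inland to port — on the seller under both CFR and FOB; already in the CFR price and stays in the FOB price.
From CFR to FOB, the seller no longer bears: freight.
FOB price = 11964.03 − 6394.19 = 5569.84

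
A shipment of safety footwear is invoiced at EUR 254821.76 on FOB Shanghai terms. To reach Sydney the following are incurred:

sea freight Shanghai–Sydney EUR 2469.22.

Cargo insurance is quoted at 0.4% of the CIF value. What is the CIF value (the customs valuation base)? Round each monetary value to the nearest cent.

CIF value: EUR 258324.28

Let C be the CIF value. C = FOB price + freight + 0.4% × C
C − 0.4% × C = 254821.76 + 2469.22
0.996 × C = 257290.98
C = 257290.98 / 0.996 = 258324.28
Insurance premium = 0.4% × 258324.28 = 1033.30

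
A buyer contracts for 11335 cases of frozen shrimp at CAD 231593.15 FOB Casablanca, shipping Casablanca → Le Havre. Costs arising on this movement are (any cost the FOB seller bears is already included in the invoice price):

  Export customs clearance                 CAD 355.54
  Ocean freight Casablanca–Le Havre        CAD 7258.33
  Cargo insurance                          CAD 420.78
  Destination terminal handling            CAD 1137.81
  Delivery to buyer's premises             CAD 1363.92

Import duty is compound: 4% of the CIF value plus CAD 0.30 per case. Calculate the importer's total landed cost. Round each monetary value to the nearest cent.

Total landed cost: CAD 254745.38

FOB: the seller bears costs until goods are on board at the origin port; the buyer bears freight, insurance and all costs thereafter.
Already in the invoice (seller's account under FOB): export clearance — exclude.
CIF value = FOB price + freight + insurance = 231593.15 + 7258.33 + 420.78 = 239272.26
Ad valorem component: 239272.26 × 4% = 9570.89
Specific component: 11335 × 0.30 = 3400.50
Import duty = 9570.89 + 3400.50 = 12971.39
Buyer bears: freight 7258.33 + insurance 420.78 + destination terminal 1137.81 + delivery 1363.92 + duty 12971.39 = 23152.23
Landed cost = invoice 231593.15 + 23152.23 = 254745.38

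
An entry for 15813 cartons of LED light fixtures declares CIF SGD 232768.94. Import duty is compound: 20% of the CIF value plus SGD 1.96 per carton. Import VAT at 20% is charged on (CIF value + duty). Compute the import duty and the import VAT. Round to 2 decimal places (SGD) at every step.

Import duty: SGD 77547.27; import VAT: SGD 62063.24

Ad valorem component: 232768.94 × 20% = 46553.79
Specific component: 15813 × 1.96 = 30993.48
Import duty = 46553.79 + 30993.48 = 77547.27
VAT base = CIF + duty = 232768.94 + 77547.27 = 310316.21
Import VAT = 310316.21 × 20% = 62063.24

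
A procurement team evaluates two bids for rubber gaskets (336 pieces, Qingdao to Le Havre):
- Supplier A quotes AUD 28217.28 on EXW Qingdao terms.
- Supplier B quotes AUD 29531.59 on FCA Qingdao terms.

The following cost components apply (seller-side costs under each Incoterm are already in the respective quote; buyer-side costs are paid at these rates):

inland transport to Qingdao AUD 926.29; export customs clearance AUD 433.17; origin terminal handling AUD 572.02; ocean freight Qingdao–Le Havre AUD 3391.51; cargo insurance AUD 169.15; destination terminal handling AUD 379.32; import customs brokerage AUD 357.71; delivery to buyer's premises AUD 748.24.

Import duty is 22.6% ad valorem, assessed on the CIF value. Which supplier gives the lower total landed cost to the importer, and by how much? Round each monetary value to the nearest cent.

Supplier B is cheaper by AUD 55.35

Supplier A (EXW):
CIF value = EXW price + inland to port + export clearance + origin terminal + freight + insurance = 28217.28 + 926.29 + 433.17 + 572.02 + 3391.51 + 169.15 = 33709.42
Import duty = 33709.42 × 22.6% = 7618.33
Buyer bears (A): 926.29 + 433.17 + 572.02 + 3391.51 + 169.15 + 379.32 + 357.71 + 748.24 = 6977.41
Landed cost (A) = invoice 28217.28 + 6977.41 + duty 7618.33 = 42813.02
Supplier B (FCA):
CIF value = FCA price + origin terminal + freight + insurance = 29531.59 + 572.02 + 3391.51 + 169.15 = 33664.27
Import duty = 33664.27 × 22.6% = 7608.13
Buyer bears (B): 572.02 + 3391.51 + 169.15 + 379.32 + 357.71 + 748.24 = 5617.95
Landed cost (B) = invoice 29531.59 + 5617.95 + duty 7608.13 = 42757.67
Difference = |42813.02 − 42757.67| = 55.35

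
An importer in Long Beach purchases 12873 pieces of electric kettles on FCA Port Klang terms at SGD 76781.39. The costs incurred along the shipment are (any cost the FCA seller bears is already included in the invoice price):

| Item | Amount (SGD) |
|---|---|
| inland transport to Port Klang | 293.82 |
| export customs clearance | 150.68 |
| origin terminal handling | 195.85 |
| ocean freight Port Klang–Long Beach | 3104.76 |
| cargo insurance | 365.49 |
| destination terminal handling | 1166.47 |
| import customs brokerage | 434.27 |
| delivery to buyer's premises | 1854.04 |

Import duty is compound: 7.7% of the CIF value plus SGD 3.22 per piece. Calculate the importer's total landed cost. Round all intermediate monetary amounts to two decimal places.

FCA: the seller delivers export-cleared goods to the carrier; the buyer bears costs from that point.
Already in the invoice (seller's account under FCA): inland to port, export clearance — exclude.
CIF value = FCA price + origin terminal + freight + insurance = 76781.39 + 195.85 + 3104.76 + 365.49 = 80447.49
Ad valorem component: 80447.49 × 7.7% = 6194.46
Specific component: 12873 × 3.22 = 41451.06
Import duty = 6194.46 + 41451.06 = 47645.52
Buyer bears: origin terminal 195.85 + freight 3104.76 + insurance 365.49 + destination terminal 1166.47 + brokerage 434.27 + delivery 1854.04 + duty 47645.52 = 54766.40
Landed cost = invoice 76781.39 + 54766.40 = 131547.79

Total landed cost: SGD 131547.79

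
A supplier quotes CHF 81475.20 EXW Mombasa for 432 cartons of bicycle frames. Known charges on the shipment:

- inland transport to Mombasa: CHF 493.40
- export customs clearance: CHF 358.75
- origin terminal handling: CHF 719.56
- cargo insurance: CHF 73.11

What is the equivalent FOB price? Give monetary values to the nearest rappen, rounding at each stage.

Not relevant to the conversion: insurance — on the buyer under both terms; not part of either seller's price.
From EXW to FOB, the seller additionally bears: inland to port, export clearance, origin terminal.
FOB price = 81475.20 + 493.40 + 358.75 + 719.56 = 83046.91

FOB price: CHF 83046.91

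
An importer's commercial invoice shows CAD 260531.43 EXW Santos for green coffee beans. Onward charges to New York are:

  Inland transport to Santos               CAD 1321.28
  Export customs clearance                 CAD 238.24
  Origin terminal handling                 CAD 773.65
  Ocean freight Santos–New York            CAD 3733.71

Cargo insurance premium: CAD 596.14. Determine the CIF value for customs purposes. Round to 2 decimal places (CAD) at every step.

CIF value: CAD 267194.45

CIF = EXW price + pre-shipment costs + freight + insurance
CIF = 260531.43 + 1321.28 + 238.24 + 773.65 + 3733.71 + 596.14 = 267194.45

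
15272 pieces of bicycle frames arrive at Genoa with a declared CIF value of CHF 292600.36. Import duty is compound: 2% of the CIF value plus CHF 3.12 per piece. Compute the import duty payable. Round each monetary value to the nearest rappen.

Import duty: CHF 53500.65

Ad valorem component: 292600.36 × 2% = 5852.01
Specific component: 15272 × 3.12 = 47648.64
Import duty = 5852.01 + 47648.64 = 53500.65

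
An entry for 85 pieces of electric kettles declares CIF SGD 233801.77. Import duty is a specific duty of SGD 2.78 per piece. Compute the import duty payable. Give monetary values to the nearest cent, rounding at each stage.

Import duty = 85 × 2.78 = 236.30

Import duty: SGD 236.30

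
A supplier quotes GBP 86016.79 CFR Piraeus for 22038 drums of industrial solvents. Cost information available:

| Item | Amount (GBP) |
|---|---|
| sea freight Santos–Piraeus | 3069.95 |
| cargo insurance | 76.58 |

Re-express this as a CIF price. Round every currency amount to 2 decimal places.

CIF price: GBP 86093.37

Not relevant to the conversion: freight — on the seller under both CFR and CIF; already in the CFR price and stays in the CIF price.
From CFR to CIF, the seller additionally bears: insurance.
CIF price = 86016.79 + 76.58 = 86093.37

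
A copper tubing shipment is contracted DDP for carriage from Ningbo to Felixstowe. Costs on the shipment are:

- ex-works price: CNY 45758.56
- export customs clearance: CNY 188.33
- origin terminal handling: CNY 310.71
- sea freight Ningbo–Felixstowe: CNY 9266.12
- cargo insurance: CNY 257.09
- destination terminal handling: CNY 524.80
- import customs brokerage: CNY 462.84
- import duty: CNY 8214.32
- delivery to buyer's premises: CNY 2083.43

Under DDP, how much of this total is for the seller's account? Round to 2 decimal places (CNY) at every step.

DDP: the seller bears all costs including import duty.
Seller's account: goods 45758.56 + export clearance 188.33 + origin terminal 310.71 + freight 9266.12 + insurance 257.09 + destination terminal 524.80 + brokerage 462.84 + duty 8214.32 + delivery 2083.43 = 67066.20
Buyer's account: 0.00

Seller's account: CNY 67066.20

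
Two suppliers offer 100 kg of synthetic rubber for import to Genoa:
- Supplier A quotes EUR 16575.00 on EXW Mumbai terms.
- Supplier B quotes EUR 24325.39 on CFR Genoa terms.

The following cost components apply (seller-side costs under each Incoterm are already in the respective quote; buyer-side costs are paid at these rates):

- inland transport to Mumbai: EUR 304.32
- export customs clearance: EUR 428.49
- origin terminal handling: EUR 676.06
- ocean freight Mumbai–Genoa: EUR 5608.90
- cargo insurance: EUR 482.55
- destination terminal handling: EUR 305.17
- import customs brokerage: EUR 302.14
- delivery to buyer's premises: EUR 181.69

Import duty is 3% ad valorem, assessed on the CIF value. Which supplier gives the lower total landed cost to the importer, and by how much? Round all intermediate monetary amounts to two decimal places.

Supplier A is cheaper by EUR 754.60

Supplier A (EXW):
CIF value = EXW price + inland to port + export clearance + origin terminal + freight + insurance = 16575.00 + 304.32 + 428.49 + 676.06 + 5608.90 + 482.55 = 24075.32
Import duty = 24075.32 × 3% = 722.26
Buyer bears (A): 304.32 + 428.49 + 676.06 + 5608.90 + 482.55 + 305.17 + 302.14 + 181.69 = 8289.32
Landed cost (A) = invoice 16575.00 + 8289.32 + duty 722.26 = 25586.58
Supplier B (CFR):
CIF value = CFR price + insurance = 24325.39 + 482.55 = 24807.94
Import duty = 24807.94 × 3% = 744.24
Buyer bears (B): 482.55 + 305.17 + 302.14 + 181.69 = 1271.55
Landed cost (B) = invoice 24325.39 + 1271.55 + duty 744.24 = 26341.18
Difference = |25586.58 − 26341.18| = 754.60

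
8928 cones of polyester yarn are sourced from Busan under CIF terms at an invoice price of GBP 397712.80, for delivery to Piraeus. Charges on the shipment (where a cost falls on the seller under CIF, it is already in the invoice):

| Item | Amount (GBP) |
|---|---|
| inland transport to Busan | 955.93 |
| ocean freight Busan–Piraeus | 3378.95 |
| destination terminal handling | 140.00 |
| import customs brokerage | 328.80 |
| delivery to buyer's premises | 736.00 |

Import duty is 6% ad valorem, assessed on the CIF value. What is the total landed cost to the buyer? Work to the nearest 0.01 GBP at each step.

Total landed cost: GBP 422780.37

CIF: the seller pays costs through ocean freight and marine insurance to the destination port.
Already in the invoice (seller's account under CIF): inland to port, freight — exclude.
The CIF price already equals the CIF value: 397712.80
Import duty = 397712.80 × 6% = 23862.77
Buyer bears: destination terminal 140.00 + brokerage 328.80 + delivery 736.00 + duty 23862.77 = 25067.57
Landed cost = invoice 397712.80 + 25067.57 = 422780.37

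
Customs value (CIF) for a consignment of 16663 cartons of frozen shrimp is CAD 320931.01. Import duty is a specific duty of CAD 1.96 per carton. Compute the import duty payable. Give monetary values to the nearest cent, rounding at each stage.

Import duty: CAD 32659.48

Import duty = 16663 × 1.96 = 32659.48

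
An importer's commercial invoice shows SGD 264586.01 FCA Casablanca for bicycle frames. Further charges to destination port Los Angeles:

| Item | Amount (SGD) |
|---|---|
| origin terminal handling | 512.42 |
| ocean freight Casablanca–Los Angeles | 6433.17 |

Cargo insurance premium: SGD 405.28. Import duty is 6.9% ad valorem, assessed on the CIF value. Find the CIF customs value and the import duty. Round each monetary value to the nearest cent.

CIF = FCA price + pre-shipment costs + freight + insurance
CIF = 264586.01 + 512.42 + 6433.17 + 405.28 = 271936.88
Import duty = 271936.88 × 6.9% = 18763.64

CIF value: SGD 271936.88; import duty: SGD 18763.64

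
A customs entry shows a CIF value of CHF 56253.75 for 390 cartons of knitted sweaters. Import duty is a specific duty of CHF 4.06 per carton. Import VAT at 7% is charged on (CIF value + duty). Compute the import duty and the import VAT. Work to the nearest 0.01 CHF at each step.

Import duty = 390 × 4.06 = 1583.40
VAT base = CIF + duty = 56253.75 + 1583.40 = 57837.15
Import VAT = 57837.15 × 7% = 4048.60

Import duty: CHF 1583.40; import VAT: CHF 4048.60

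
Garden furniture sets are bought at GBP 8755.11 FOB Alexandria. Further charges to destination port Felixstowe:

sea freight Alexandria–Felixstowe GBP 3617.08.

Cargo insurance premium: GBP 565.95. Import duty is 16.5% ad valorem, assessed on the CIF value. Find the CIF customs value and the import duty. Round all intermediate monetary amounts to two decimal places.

CIF value: GBP 12938.14; import duty: GBP 2134.79

CIF = FOB price + freight + insurance
CIF = 8755.11 + 3617.08 + 565.95 = 12938.14
Import duty = 12938.14 × 16.5% = 2134.79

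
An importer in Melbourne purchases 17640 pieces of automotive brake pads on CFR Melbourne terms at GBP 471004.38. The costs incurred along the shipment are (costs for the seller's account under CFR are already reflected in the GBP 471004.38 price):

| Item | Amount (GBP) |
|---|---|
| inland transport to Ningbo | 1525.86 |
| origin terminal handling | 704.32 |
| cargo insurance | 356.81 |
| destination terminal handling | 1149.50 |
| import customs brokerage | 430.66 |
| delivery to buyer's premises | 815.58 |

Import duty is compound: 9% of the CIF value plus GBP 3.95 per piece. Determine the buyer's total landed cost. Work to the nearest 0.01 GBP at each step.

Total landed cost: GBP 585857.44

CFR: the seller pays costs through ocean freight to the destination port, but not insurance.
Already in the invoice (seller's account under CFR): inland to port, origin terminal — exclude.
CIF value = CFR price + insurance = 471004.38 + 356.81 = 471361.19
Ad valorem component: 471361.19 × 9% = 42422.51
Specific component: 17640 × 3.95 = 69678.00
Import duty = 42422.51 + 69678.00 = 112100.51
Buyer bears: insurance 356.81 + destination terminal 1149.50 + brokerage 430.66 + delivery 815.58 + duty 112100.51 = 114853.06
Landed cost = invoice 471004.38 + 114853.06 = 585857.44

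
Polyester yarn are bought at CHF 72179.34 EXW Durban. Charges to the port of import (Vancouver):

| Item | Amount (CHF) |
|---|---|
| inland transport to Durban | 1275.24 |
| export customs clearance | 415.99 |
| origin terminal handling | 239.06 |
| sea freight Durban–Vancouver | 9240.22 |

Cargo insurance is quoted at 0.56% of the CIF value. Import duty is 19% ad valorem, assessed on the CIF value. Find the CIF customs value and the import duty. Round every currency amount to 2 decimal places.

CIF value: CHF 83819.24; import duty: CHF 15925.66

Let C be the CIF value. C = EXW price + pre-shipment costs + freight + 0.56% × C
C − 0.56% × C = 72179.34 + 1275.24 + 415.99 + 239.06 + 9240.22
0.9944 × C = 83349.85
C = 83349.85 / 0.9944 = 83819.24
Insurance premium = 0.56% × 83819.24 = 469.39
Import duty = 83819.24 × 19% = 15925.66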